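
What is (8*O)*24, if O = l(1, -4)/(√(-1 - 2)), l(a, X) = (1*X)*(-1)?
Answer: -256*I*√3 ≈ -443.4*I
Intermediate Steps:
l(a, X) = -X (l(a, X) = X*(-1) = -X)
O = -4*I*√3/3 (O = (-1*(-4))/(√(-1 - 2)) = 4/(√(-3)) = 4/((I*√3)) = 4*(-I*√3/3) = -4*I*√3/3 ≈ -2.3094*I)
(8*O)*24 = (8*(-4*I*√3/3))*24 = -32*I*√3/3*24 = -256*I*√3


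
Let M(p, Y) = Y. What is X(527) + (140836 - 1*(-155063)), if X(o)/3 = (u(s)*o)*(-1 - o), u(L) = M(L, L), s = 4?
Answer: -3043173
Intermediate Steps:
u(L) = L
X(o) = 12*o*(-1 - o) (X(o) = 3*((4*o)*(-1 - o)) = 3*(4*o*(-1 - o)) = 12*o*(-1 - o))
X(527) + (140836 - 1*(-155063)) = -12*527*(1 + 527) + (140836 - 1*(-155063)) = -12*527*528 + (140836 + 155063) = -3339072 + 295899 = -3043173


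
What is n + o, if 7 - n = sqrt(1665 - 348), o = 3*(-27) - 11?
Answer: -85 - sqrt(1317) ≈ -121.29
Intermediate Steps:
o = -92 (o = -81 - 11 = -92)
n = 7 - sqrt(1317) (n = 7 - sqrt(1665 - 348) = 7 - sqrt(1317) ≈ -29.290)
n + o = (7 - sqrt(1317)) - 92 = -85 - sqrt(1317)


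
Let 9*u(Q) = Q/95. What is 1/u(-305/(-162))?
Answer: 27702/61 ≈ 454.13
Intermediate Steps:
u(Q) = Q/855 (u(Q) = (Q/95)/9 = Q/855)
1/u(-305/(-162)) = 1/((-305/(-162))/855) = 1/((-305*(-1/162))/855) = 1/((1/855)*(305/162)) = 1/(61/27702) = 27702/61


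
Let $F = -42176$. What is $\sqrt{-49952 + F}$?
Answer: $4 i \sqrt{5758} \approx 303.53 i$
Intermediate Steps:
$\sqrt{-49952 + F} = \sqrt{-49952 - 42176} = \sqrt{-92128} = 4 i \sqrt{5758}$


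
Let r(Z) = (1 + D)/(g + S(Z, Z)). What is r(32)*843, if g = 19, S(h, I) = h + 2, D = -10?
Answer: -7587/53 ≈ -143.15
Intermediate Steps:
S(h, I) = 2 + h
r(Z) = -9/(21 + Z) (r(Z) = (1 - 10)/(19 + (2 + Z)) = -9/(21 + Z))
r(32)*843 = -9/(21 + 32)*843 = -9/53*843 = -7587/53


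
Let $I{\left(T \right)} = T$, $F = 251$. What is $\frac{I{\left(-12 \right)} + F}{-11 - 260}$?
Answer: $- \frac{239}{271} \approx -0.88192$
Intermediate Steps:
$\frac{I{\left(-12 \right)} + F}{-11 - 260} = \frac{-12 + 251}{-11 - 260} = \frac{239}{-271} = 239 \left(- \frac{1}{271}\right) = - \frac{239}{271}$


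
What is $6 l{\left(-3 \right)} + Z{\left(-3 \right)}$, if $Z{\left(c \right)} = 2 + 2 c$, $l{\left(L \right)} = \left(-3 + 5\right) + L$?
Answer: $-10$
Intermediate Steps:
$l{\left(L \right)} = 2 + L$
$6 l{\left(-3 \right)} + Z{\left(-3 \right)} = 6 \left(2 - 3\right) + \left(2 + 2 \left(-3\right)\right) = 6 \left(-1\right) + \left(2 - 6\right) = -6 - 4 = -10$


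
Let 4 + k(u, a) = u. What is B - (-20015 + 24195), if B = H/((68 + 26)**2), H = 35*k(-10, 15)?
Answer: -18467485/4418 ≈ -4180.1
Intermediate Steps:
k(u, a) = -4 + u
H = -490 (H = 35*(-4 - 10) = 35*(-14) = -490)
B = -245/4418 (B = -490/(68 + 26)**2 = -490/(94**2) = -490/8836 = -490*1/8836 = -245/4418 ≈ -0.055455)
B - (-20015 + 24195) = -245/4418 - (-20015 + 24195) = -245/4418 - 1*4180 = -245/4418 - 4180 = -18467485/4418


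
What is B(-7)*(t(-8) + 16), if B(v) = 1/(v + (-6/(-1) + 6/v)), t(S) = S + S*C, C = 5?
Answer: 224/13 ≈ 17.231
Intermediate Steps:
t(S) = 6*S (t(S) = S + S*5 = S + 5*S = 6*S)
B(v) = 1/(6 + v + 6/v) (B(v) = 1/(v + (-6*(-1) + 6/v)) = 1/(v + (6 + 6/v)) = 1/(6 + v + 6/v))
B(-7)*(t(-8) + 16) = (-7/(6 + (-7)**2 + 6*(-7)))*(6*(-8) + 16) = (-7/(6 + 49 - 42))*(-48 + 16) = -7/13*(-32) = 224/13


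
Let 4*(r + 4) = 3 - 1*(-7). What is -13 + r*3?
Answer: -35/2 ≈ -17.500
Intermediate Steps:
r = -3/2 (r = -4 + (3 - 1*(-7))/4 = -4 + (3 + 7)/4 = -4 + (¼)*10 = -4 + 5/2 = -3/2 ≈ -1.5000)
-13 + r*3 = -13 - 3/2*3 = -13 - 9/2 = -35/2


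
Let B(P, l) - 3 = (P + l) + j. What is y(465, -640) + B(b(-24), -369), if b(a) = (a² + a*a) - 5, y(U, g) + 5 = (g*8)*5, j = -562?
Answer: -25386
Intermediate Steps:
y(U, g) = -5 + 40*g (y(U, g) = -5 + (g*8)*5 = -5 + (8*g)*5 = -5 + 40*g)
b(a) = -5 + 2*a² (b(a) = (a² + a²) - 5 = 2*a² - 5 = -5 + 2*a²)
B(P, l) = -559 + P + l (B(P, l) = 3 + ((P + l) - 562) = 3 + (-562 + P + l) = -559 + P + l)
y(465, -640) + B(b(-24), -369) = (-5 + 40*(-640)) + (-559 + (-5 + 2*(-24)²) - 369) = (-5 - 25600) + (-559 + (-5 + 2*576) - 369) = -25605 + (-559 + (-5 + 1152) - 369) = -25605 + (-559 + 1147 - 369) = -25605 + 219 = -25386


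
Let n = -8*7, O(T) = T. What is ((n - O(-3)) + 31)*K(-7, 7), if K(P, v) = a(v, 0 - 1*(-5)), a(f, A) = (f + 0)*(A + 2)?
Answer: -1078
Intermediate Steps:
a(f, A) = f*(2 + A)
K(P, v) = 7*v (K(P, v) = v*(2 + (0 - 1*(-5))) = v*(2 + (0 + 5)) = v*(2 + 5) = v*7 = 7*v)
n = -56
((n - O(-3)) + 31)*K(-7, 7) = ((-56 - 1*(-3)) + 31)*(7*7) = ((-56 + 3) + 31)*49 = (-53 + 31)*49 = -22*49 = -1078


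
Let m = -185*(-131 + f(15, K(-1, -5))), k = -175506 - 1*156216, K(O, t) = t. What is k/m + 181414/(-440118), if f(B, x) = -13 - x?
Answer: -75330942103/5658817185 ≈ -13.312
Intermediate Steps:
k = -331722 (k = -175506 - 156216 = -331722)
m = 25715 (m = -185*(-131 + (-13 - 1*(-5))) = -185*(-131 + (-13 + 5)) = -185*(-131 - 8) = -185*(-139) = 25715)
k/m + 181414/(-440118) = -331722/25715 + 181414/(-440118) = -331722*1/25715 + 181414*(-1/440118) = -331722/25715 - 90707/220059 = -75330942103/5658817185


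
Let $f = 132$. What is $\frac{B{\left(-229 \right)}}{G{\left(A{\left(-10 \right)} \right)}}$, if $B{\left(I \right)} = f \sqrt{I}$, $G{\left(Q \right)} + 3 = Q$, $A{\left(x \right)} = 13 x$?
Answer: $- \frac{132 i \sqrt{229}}{133} \approx - 15.019 i$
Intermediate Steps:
$G{\left(Q \right)} = -3 + Q$
$B{\left(I \right)} = 132 \sqrt{I}$
$\frac{B{\left(-229 \right)}}{G{\left(A{\left(-10 \right)} \right)}} = \frac{132 \sqrt{-229}}{-3 + 13 \left(-10\right)} = \frac{132 i \sqrt{229}}{-3 - 130} = \frac{132 i \sqrt{229}}{-133} = 132 i \sqrt{229} \left(- \frac{1}{133}\right) = - \frac{132 i \sqrt{229}}{133}$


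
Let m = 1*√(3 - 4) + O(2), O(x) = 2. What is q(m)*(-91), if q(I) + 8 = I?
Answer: 546 - 91*I ≈ 546.0 - 91.0*I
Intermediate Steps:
m = 2 + I (m = 1*√(3 - 4) + 2 = 1*√(-1) + 2 = 1*I + 2 = I + 2 = 2 + I ≈ 2.0 + 1.0*I)
q(I) = -8 + I
q(m)*(-91) = (-8 + (2 + I))*(-91) = (-6 + I)*(-91) = 546 - 91*I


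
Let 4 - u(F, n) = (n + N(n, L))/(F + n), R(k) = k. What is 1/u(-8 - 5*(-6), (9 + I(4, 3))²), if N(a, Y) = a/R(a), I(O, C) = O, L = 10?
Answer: 191/594 ≈ 0.32155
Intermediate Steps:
N(a, Y) = 1 (N(a, Y) = a/a = 1)
u(F, n) = 4 - (1 + n)/(F + n) (u(F, n) = 4 - (n + 1)/(F + n) = 4 - (1 + n)/(F + n))
1/u(-8 - 5*(-6), (9 + I(4, 3))²) = 1/((-1 + 3*(9 + 4)² + 4*(-8 - 5*(-6)))/((-8 - 5*(-6)) + (9 + 4)²)) = 1/((-1 + 3*13² + 4*(-8 + 30))/((-8 + 30) + 13²)) = 1/((-1 + 3*169 + 4*22)/(22 + 169)) = 1/((-1 + 507 + 88)/191) = 1/((1/191)*594) = 1/(594/191) = 191/594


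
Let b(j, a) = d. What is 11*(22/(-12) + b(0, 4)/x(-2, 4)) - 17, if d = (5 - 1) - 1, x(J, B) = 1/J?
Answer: -619/6 ≈ -103.17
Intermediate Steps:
d = 3 (d = 4 - 1 = 3)
b(j, a) = 3
11*(22/(-12) + b(0, 4)/x(-2, 4)) - 17 = 11*(22/(-12) + 3/(1/(-2))) - 17 = 11*(22*(-1/12) + 3/(-1/2)) - 17 = 11*(-11/6 + 3*(-2)) - 17 = 11*(-11/6 - 6) - 17 = 11*(-47/6) - 17 = -517/6 - 17 = -619/6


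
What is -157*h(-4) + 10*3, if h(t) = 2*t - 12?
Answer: 3170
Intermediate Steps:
h(t) = -12 + 2*t
-157*h(-4) + 10*3 = -157*(-12 + 2*(-4)) + 10*3 = -157*(-12 - 8) + 30 = -157*(-20) + 30 = 3140 + 30 = 3170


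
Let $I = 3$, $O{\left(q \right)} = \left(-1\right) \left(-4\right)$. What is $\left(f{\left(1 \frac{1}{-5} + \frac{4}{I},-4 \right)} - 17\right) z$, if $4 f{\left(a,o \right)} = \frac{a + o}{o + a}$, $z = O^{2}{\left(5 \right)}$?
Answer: $-268$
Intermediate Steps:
$O{\left(q \right)} = 4$
$z = 16$ ($z = 4^{2} = 16$)
$f{\left(a,o \right)} = \frac{1}{4}$ ($f{\left(a,o \right)} = \frac{\left(a + o\right) \frac{1}{o + a}}{4} = \frac{\left(a + o\right) \frac{1}{a + o}}{4} = \frac{1}{4} \cdot 1 = \frac{1}{4}$)
$\left(f{\left(1 \frac{1}{-5} + \frac{4}{I},-4 \right)} - 17\right) z = \left(\frac{1}{4} - 17\right) 16 = \left(- \frac{67}{4}\right) 16 = -268$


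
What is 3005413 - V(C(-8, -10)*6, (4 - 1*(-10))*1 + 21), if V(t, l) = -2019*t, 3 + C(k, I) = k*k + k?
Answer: 3647455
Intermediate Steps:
C(k, I) = -3 + k + k² (C(k, I) = -3 + (k*k + k) = -3 + (k² + k) = -3 + (k + k²) = -3 + k + k²)
3005413 - V(C(-8, -10)*6, (4 - 1*(-10))*1 + 21) = 3005413 - (-2019)*(-3 - 8 + (-8)²)*6 = 3005413 - (-2019)*(-3 - 8 + 64)*6 = 3005413 - (-2019)*53*6 = 3005413 - (-2019)*318 = 3005413 - 1*(-642042) = 3005413 + 642042 = 3647455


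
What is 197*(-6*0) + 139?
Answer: 139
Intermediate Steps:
197*(-6*0) + 139 = 197*0 + 139 = 0 + 139 = 139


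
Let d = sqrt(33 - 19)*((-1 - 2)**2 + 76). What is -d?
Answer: -85*sqrt(14) ≈ -318.04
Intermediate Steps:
d = 85*sqrt(14) (d = sqrt(14)*((-3)**2 + 76) = sqrt(14)*(9 + 76) = sqrt(14)*85 = 85*sqrt(14) ≈ 318.04)
-d = -85*sqrt(14)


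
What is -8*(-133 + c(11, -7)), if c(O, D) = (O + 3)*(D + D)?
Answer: 2632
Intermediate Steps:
c(O, D) = 2*D*(3 + O) (c(O, D) = (3 + O)*(2*D) = 2*D*(3 + O))
-8*(-133 + c(11, -7)) = -8*(-133 + 2*(-7)*(3 + 11)) = -8*(-133 + 2*(-7)*14) = -8*(-133 - 196) = -8*(-329) = 2632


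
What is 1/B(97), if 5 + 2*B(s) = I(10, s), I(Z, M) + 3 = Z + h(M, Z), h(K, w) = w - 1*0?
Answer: ⅙ ≈ 0.16667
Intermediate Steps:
h(K, w) = w (h(K, w) = w + 0 = w)
I(Z, M) = -3 + 2*Z (I(Z, M) = -3 + (Z + Z) = -3 + 2*Z)
B(s) = 6 (B(s) = -5/2 + (-3 + 2*10)/2 = -5/2 + (-3 + 20)/2 = -5/2 + (½)*17 = -5/2 + 17/2 = 6)
1/B(97) = 1/6 = ⅙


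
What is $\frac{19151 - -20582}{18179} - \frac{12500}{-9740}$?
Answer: $\frac{30711846}{8853173} \approx 3.469$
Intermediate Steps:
$\frac{19151 - -20582}{18179} - \frac{12500}{-9740} = \left(19151 + 20582\right) \frac{1}{18179} - - \frac{625}{487} = 39733 \cdot \frac{1}{18179} + \frac{625}{487} = \frac{39733}{18179} + \frac{625}{487} = \frac{30711846}{8853173}$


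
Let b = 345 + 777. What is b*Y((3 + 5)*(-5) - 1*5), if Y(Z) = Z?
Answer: -50490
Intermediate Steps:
b = 1122
b*Y((3 + 5)*(-5) - 1*5) = 1122*((3 + 5)*(-5) - 1*5) = 1122*(8*(-5) - 5) = 1122*(-40 - 5) = 1122*(-45) = -50490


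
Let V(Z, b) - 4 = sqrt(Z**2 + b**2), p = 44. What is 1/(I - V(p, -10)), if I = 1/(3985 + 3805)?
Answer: 242728610/122581944319 - 121368200*sqrt(509)/122581944319 ≈ -0.020358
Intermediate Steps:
V(Z, b) = 4 + sqrt(Z**2 + b**2)
I = 1/7790 ≈ 0.00012837
1/(I - V(p, -10)) = 1/(1/7790 - (4 + sqrt(44**2 + (-10)**2))) = 1/(1/7790 - (4 + sqrt(1936 + 100))) = 1/(1/7790 - (4 + sqrt(2036))) = 1/(1/7790 - (4 + 2*sqrt(509))) = 1/(1/7790 + (-4 - 2*sqrt(509))) = 1/(-31159/7790 - 2*sqrt(509))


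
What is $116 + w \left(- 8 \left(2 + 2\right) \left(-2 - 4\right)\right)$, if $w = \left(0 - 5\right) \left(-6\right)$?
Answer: $5876$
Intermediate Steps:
$w = 30$ ($w = \left(-5\right) \left(-6\right) = 30$)
$116 + w \left(- 8 \left(2 + 2\right) \left(-2 - 4\right)\right) = 116 + 30 \left(- 8 \left(2 + 2\right) \left(-2 - 4\right)\right) = 116 + 30 \left(- 8 \cdot 4 \left(-6\right)\right) = 116 + 30 \left(\left(-8\right) \left(-24\right)\right) = 116 + 30 \cdot 192 = 116 + 5760 = 5876$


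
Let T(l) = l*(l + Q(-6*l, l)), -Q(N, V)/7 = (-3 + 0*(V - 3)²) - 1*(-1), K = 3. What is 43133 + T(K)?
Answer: 43184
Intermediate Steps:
Q(N, V) = 14 (Q(N, V) = -7*((-3 + 0*(V - 3)²) - 1*(-1)) = -7*((-3 + 0*(-3 + V)²) + 1) = -7*((-3 + 0) + 1) = -7*(-3 + 1) = -7*(-2) = 14)
T(l) = l*(14 + l) (T(l) = l*(l + 14) = l*(14 + l))
43133 + T(K) = 43133 + 3*(14 + 3) = 43133 + 3*17 = 43133 + 51 = 43184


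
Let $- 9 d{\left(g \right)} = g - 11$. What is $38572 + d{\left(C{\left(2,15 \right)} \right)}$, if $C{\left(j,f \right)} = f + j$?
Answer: $\frac{115714}{3} \approx 38571.0$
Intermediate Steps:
$d{\left(g \right)} = \frac{11}{9} - \frac{g}{9}$ ($d{\left(g \right)} = - \frac{g - 11}{9} = - \frac{-11 + g}{9} = \frac{11}{9} - \frac{g}{9}$)
$38572 + d{\left(C{\left(2,15 \right)} \right)} = 38572 + \left(\frac{11}{9} - \frac{15 + 2}{9}\right) = 38572 + \left(\frac{11}{9} - \frac{17}{9}\right) = 38572 - \frac{2}{3} = \frac{115714}{3}$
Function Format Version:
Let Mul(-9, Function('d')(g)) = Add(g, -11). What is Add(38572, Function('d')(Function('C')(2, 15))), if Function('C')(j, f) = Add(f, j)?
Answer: Rational(115714, 3) ≈ 38571.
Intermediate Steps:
Function('d')(g) = Add(Rational(11, 9), Mul(Rational(-1, 9), g)) (Function('d')(g) = Mul(Rational(-1, 9), Add(g, -11)) = Mul(Rational(-1, 9), Add(-11, g)) = Add(Rational(11, 9), Mul(Rational(-1, 9), g)))
Add(38572, Function('d')(Function('C')(2, 15))) = Add(38572, Add(Rational(11, 9), Mul(Rational(-1, 9), Add(15, 2)))) = Add(38572, Add(Rational(11, 9), Mul(Rational(-1, 9), 17))) = Add(38572, Add(Rational(11, 9), Rational(-17, 9))) = Add(38572, Rational(-2, 3)) = Rational(115714, 3)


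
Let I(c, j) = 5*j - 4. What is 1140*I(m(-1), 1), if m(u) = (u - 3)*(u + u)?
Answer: 1140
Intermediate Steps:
m(u) = 2*u*(-3 + u) (m(u) = (-3 + u)*(2*u) = 2*u*(-3 + u))
I(c, j) = -4 + 5*j
1140*I(m(-1), 1) = 1140*(-4 + 5*1) = 1140*(-4 + 5) = 1140*1 = 1140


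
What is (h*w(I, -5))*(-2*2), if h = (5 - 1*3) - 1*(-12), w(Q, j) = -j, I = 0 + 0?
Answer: -280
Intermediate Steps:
I = 0
h = 14 (h = (5 - 3) + 12 = 2 + 12 = 14)
(h*w(I, -5))*(-2*2) = (14*(-1*(-5)))*(-2*2) = (14*5)*(-4) = 70*(-4) = -280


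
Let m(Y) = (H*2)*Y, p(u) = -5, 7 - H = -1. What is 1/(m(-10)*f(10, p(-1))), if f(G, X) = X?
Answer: 1/800 ≈ 0.0012500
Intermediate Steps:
H = 8 (H = 7 - 1*(-1) = 7 + 1 = 8)
m(Y) = 16*Y (m(Y) = (8*2)*Y = 16*Y)
1/(m(-10)*f(10, p(-1))) = 1/((16*(-10))*(-5)) = 1/(-160*(-5)) = 1/800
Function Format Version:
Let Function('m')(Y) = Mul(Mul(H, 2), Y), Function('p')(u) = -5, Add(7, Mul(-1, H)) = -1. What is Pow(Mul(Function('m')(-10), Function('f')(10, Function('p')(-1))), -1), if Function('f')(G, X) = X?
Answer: Rational(1, 800) ≈ 0.0012500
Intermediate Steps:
H = 8 (H = Add(7, Mul(-1, -1)) = Add(7, 1) = 8)
Function('m')(Y) = Mul(16, Y) (Function('m')(Y) = Mul(Mul(8, 2), Y) = Mul(16, Y))
Pow(Mul(Function('m')(-10), Function('f')(10, Function('p')(-1))), -1) = Pow(Mul(Mul(16, -10), -5), -1) = Pow(Mul(-160, -5), -1) = Pow(800, -1) = Rational(1, 800)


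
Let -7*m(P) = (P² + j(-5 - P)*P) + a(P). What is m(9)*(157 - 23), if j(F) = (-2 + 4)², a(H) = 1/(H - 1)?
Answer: -62779/28 ≈ -2242.1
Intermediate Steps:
a(H) = 1/(-1 + H)
j(F) = 4 (j(F) = 2² = 4)
m(P) = -4*P/7 - P²/7 - 1/(7*(-1 + P)) (m(P) = -((P² + 4*P) + 1/(-1 + P))/7 = -(P² + 1/(-1 + P) + 4*P)/7 = -4*P/7 - P²/7 - 1/(7*(-1 + P)))
m(9)*(157 - 23) = ((-1 + 9*(-1 + 9)*(-4 - 1*9))/(7*(-1 + 9)))*(157 - 23) = ((⅐)*(-1 + 9*8*(-4 - 9))/8)*134 = ((⅐)*(⅛)*(-1 + 9*8*(-13)))*134 = ((⅐)*(⅛)*(-1 - 936))*134 = ((⅐)*(⅛)*(-937))*134 = -937/56*134 = -62779/28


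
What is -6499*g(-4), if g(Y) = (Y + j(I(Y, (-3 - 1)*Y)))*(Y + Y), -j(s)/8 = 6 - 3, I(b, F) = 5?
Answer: -1455776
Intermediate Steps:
j(s) = -24 (j(s) = -8*(6 - 3) = -8*3 = -24)
g(Y) = 2*Y*(-24 + Y) (g(Y) = (Y - 24)*(Y + Y) = (-24 + Y)*(2*Y) = 2*Y*(-24 + Y))
-6499*g(-4) = -12998*(-4)*(-24 - 4) = -12998*(-4)*(-28) = -6499*224 = -1455776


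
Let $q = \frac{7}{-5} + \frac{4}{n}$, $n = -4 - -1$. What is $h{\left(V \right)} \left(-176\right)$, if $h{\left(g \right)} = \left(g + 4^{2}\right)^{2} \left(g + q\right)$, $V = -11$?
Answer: $\frac{181280}{3} \approx 60427.0$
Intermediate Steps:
$n = -3$ ($n = -4 + 1 = -3$)
$q = - \frac{41}{15}$ ($q = \frac{7}{-5} + \frac{4}{-3} = 7 \left(- \frac{1}{5}\right) + 4 \left(- \frac{1}{3}\right) = - \frac{7}{5} - \frac{4}{3} = - \frac{41}{15} \approx -2.7333$)
$h{\left(g \right)} = \left(16 + g\right)^{2} \left(- \frac{41}{15} + g\right)$ ($h{\left(g \right)} = \left(g + 4^{2}\right)^{2} \left(g - \frac{41}{15}\right) = \left(g + 16\right)^{2} \left(- \frac{41}{15} + g\right) = \left(16 + g\right)^{2} \left(- \frac{41}{15} + g\right)$)
$h{\left(V \right)} \left(-176\right) = \left(16 - 11\right)^{2} \left(- \frac{41}{15} - 11\right) \left(-176\right) = 5^{2} \left(- \frac{206}{15}\right) \left(-176\right) = 25 \left(- \frac{206}{15}\right) \left(-176\right) = \left(- \frac{1030}{3}\right) \left(-176\right) = \frac{181280}{3}$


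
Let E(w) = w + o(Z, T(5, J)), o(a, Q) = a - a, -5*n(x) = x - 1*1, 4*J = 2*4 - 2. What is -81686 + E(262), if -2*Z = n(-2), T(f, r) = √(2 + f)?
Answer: -81424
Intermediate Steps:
J = 3/2 (J = (2*4 - 2)/4 = (8 - 2)/4 = (¼)*6 = 3/2 ≈ 1.5000)
n(x) = ⅕ - x/5 (n(x) = -(x - 1*1)/5 = -(x - 1)/5 = -(-1 + x)/5 = ⅕ - x/5)
Z = -3/10 (Z = -(⅕ - ⅕*(-2))/2 = -(⅕ + ⅖)/2 = -½*⅗ = -3/10 ≈ -0.30000)
o(a, Q) = 0
E(w) = w (E(w) = w + 0 = w)
-81686 + E(262) = -81686 + 262 = -81424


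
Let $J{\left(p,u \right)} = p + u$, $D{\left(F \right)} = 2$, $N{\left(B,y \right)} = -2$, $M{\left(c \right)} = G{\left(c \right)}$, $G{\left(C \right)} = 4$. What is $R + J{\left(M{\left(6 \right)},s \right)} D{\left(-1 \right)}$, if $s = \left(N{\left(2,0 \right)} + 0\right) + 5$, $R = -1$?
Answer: $13$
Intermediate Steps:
$M{\left(c \right)} = 4$
$s = 3$ ($s = \left(-2 + 0\right) + 5 = -2 + 5 = 3$)
$R + J{\left(M{\left(6 \right)},s \right)} D{\left(-1 \right)} = -1 + \left(4 + 3\right) 2 = -1 + 7 \cdot 2 = -1 + 14 = 13$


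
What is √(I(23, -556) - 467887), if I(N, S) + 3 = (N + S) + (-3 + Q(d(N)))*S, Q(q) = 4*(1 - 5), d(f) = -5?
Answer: I*√457859 ≈ 676.65*I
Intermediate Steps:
Q(q) = -16 (Q(q) = 4*(-4) = -16)
I(N, S) = -3 + N - 18*S (I(N, S) = -3 + ((N + S) + (-3 - 16)*S) = -3 + ((N + S) - 19*S) = -3 + (N - 18*S) = -3 + N - 18*S)
√(I(23, -556) - 467887) = √((-3 + 23 - 18*(-556)) - 467887) = √((-3 + 23 + 10008) - 467887) = √(10028 - 467887) = √(-457859) = I*√457859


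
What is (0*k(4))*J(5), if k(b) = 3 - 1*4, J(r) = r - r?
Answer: 0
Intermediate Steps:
J(r) = 0
k(b) = -1 (k(b) = 3 - 4 = -1)
(0*k(4))*J(5) = (0*(-1))*0 = 0*0 = 0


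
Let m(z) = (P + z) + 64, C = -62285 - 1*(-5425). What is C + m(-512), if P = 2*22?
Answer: -57264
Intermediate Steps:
C = -56860 (C = -62285 + 5425 = -56860)
P = 44
m(z) = 108 + z (m(z) = (44 + z) + 64 = 108 + z)
C + m(-512) = -56860 + (108 - 512) = -56860 - 404 = -57264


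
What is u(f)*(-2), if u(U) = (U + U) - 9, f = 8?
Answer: -14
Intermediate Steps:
u(U) = -9 + 2*U (u(U) = 2*U - 9 = -9 + 2*U)
u(f)*(-2) = (-9 + 2*8)*(-2) = (-9 + 16)*(-2) = 7*(-2) = -14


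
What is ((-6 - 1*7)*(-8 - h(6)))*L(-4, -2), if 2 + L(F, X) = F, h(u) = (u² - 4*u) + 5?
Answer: -1950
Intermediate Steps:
h(u) = 5 + u² - 4*u
L(F, X) = -2 + F
((-6 - 1*7)*(-8 - h(6)))*L(-4, -2) = ((-6 - 1*7)*(-8 - (5 + 6² - 4*6)))*(-2 - 4) = ((-6 - 7)*(-8 - (5 + 36 - 24)))*(-6) = -13*(-8 - 1*17)*(-6) = -13*(-8 - 17)*(-6) = -13*(-25)*(-6) = 325*(-6) = -1950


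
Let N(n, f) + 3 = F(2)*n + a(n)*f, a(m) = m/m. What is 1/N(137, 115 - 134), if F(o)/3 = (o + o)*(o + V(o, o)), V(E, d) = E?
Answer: 1/6554 ≈ 0.00015258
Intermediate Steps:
a(m) = 1
F(o) = 12*o**2 (F(o) = 3*((o + o)*(o + o)) = 3*((2*o)*(2*o)) = 3*(4*o**2) = 12*o**2)
N(n, f) = -3 + f + 48*n (N(n, f) = -3 + ((12*2**2)*n + 1*f) = -3 + ((12*4)*n + f) = -3 + (48*n + f) = -3 + (f + 48*n) = -3 + f + 48*n)
1/N(137, 115 - 134) = 1/(-3 + (115 - 134) + 48*137) = 1/(-3 - 19 + 6576) = 1/6554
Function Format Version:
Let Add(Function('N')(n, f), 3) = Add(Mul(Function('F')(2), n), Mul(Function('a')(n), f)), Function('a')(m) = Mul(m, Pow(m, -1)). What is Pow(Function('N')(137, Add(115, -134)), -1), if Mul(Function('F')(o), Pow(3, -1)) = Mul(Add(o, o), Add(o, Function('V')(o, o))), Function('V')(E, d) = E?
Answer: Rational(1, 6554) ≈ 0.00015258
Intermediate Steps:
Function('a')(m) = 1
Function('F')(o) = Mul(12, Pow(o, 2)) (Function('F')(o) = Mul(3, Mul(Add(o, o), Add(o, o))) = Mul(3, Mul(Mul(2, o), Mul(2, o))) = Mul(3, Mul(4, Pow(o, 2))) = Mul(12, Pow(o, 2)))
Function('N')(n, f) = Add(-3, f, Mul(48, n)) (Function('N')(n, f) = Add(-3, Add(Mul(Mul(12, Pow(2, 2)), n), Mul(1, f))) = Add(-3, Add(Mul(Mul(12, 4), n), f)) = Add(-3, Add(Mul(48, n), f)) = Add(-3, Add(f, Mul(48, n))) = Add(-3, f, Mul(48, n)))
Pow(Function('N')(137, Add(115, -134)), -1) = Pow(Add(-3, Add(115, -134), Mul(48, 137)), -1) = Pow(Add(-3, -19, 6576), -1) = Pow(6554, -1) = Rational(1, 6554)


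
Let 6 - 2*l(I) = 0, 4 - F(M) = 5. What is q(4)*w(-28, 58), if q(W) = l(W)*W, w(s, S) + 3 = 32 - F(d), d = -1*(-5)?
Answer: 360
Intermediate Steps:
d = 5
F(M) = -1 (F(M) = 4 - 1*5 = 4 - 5 = -1)
l(I) = 3 (l(I) = 3 - ½*0 = 3 + 0 = 3)
w(s, S) = 30 (w(s, S) = -3 + (32 - 1*(-1)) = -3 + (32 + 1) = -3 + 33 = 30)
q(W) = 3*W
q(4)*w(-28, 58) = (3*4)*30 = 12*30 = 360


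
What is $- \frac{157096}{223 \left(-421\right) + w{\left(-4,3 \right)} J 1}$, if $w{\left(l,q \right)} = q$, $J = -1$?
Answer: $\frac{78548}{46943} \approx 1.6733$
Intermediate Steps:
$- \frac{157096}{223 \left(-421\right) + w{\left(-4,3 \right)} J 1} = - \frac{157096}{223 \left(-421\right) + 3 \left(-1\right) 1} = - \frac{157096}{-93883 - 3} = - \frac{157096}{-93886} = \left(-157096\right) \left(- \frac{1}{93886}\right) = \frac{78548}{46943}$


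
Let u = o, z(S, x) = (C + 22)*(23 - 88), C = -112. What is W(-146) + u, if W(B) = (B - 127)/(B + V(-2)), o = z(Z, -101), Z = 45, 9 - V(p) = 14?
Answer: 883623/151 ≈ 5851.8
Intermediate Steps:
V(p) = -5 (V(p) = 9 - 1*14 = 9 - 14 = -5)
z(S, x) = 5850 (z(S, x) = (-112 + 22)*(23 - 88) = -90*(-65) = 5850)
o = 5850
W(B) = (-127 + B)/(-5 + B) (W(B) = (B - 127)/(B - 5) = (-127 + B)/(-5 + B))
u = 5850
W(-146) + u = (-127 - 146)/(-5 - 146) + 5850 = -273/(-151) + 5850 = -1/151*(-273) + 5850 = 273/151 + 5850 = 883623/151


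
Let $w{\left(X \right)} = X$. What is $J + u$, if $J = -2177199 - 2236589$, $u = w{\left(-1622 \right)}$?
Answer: $-4415410$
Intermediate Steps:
$u = -1622$
$J = -4413788$ ($J = -2177199 - 2236589 = -4413788$)
$J + u = -4413788 - 1622 = -4415410$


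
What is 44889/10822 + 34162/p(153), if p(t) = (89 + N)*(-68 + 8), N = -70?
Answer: -2095577/81165 ≈ -25.819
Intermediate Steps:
p(t) = -1140 (p(t) = (89 - 70)*(-68 + 8) = 19*(-60) = -1140)
44889/10822 + 34162/p(153) = 44889/10822 + 34162/(-1140) = 44889*(1/10822) + 34162*(-1/1140) = 44889/10822 - 899/30 = -2095577/81165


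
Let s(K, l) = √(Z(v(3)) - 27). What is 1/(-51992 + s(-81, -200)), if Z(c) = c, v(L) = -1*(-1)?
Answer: -25996/1351584045 - I*√26/2703168090 ≈ -1.9234e-5 - 1.8863e-9*I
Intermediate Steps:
v(L) = 1
s(K, l) = I*√26 (s(K, l) = √(1 - 27) = √(-26) = I*√26)
1/(-51992 + s(-81, -200)) = 1/(-51992 + I*√26)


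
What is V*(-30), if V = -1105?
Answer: 33150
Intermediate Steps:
V*(-30) = -1105*(-30) = 33150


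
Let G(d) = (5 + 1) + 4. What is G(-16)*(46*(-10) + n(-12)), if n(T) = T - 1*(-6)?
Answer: -4660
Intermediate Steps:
G(d) = 10 (G(d) = 6 + 4 = 10)
n(T) = 6 + T (n(T) = T + 6 = 6 + T)
G(-16)*(46*(-10) + n(-12)) = 10*(46*(-10) + (6 - 12)) = 10*(-460 - 6) = 10*(-466) = -4660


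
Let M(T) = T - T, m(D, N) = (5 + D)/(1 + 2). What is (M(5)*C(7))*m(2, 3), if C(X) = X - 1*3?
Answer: 0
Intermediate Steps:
C(X) = -3 + X (C(X) = X - 3 = -3 + X)
m(D, N) = 5/3 + D/3 (m(D, N) = (5 + D)/3 = (5 + D)*(1/3) = 5/3 + D/3)
M(T) = 0
(M(5)*C(7))*m(2, 3) = (0*(-3 + 7))*(5/3 + (1/3)*2) = (0*4)*(5/3 + 2/3) = 0*(7/3) = 0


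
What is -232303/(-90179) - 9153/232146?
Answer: 655590171/258453014 ≈ 2.5366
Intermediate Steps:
-232303/(-90179) - 9153/232146 = -232303*(-1/90179) - 9153*1/232146 = 232303/90179 - 113/2866 = 655590171/258453014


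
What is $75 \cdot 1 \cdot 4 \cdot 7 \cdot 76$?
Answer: $159600$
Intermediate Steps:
$75 \cdot 1 \cdot 4 \cdot 7 \cdot 76 = 75 \cdot 4 \cdot 7 \cdot 76 = 75 \cdot 28 \cdot 76 = 2100 \cdot 76 = 159600$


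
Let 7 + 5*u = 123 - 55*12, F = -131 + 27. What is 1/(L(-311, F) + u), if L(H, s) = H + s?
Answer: -5/2619 ≈ -0.0019091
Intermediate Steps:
F = -104
u = -544/5 (u = -7/5 + (123 - 55*12)/5 = -7/5 + (123 - 660)/5 = -7/5 + (1/5)*(-537) = -7/5 - 537/5 = -544/5 ≈ -108.80)
1/(L(-311, F) + u) = 1/((-311 - 104) - 544/5) = 1/(-415 - 544/5) = 1/(-2619/5) = -5/2619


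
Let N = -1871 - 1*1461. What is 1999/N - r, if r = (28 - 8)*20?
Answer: -1334799/3332 ≈ -400.60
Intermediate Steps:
N = -3332 (N = -1871 - 1461 = -3332)
r = 400 (r = 20*20 = 400)
1999/N - r = 1999/(-3332) - 1*400 = 1999*(-1/3332) - 400 = -1999/3332 - 400 = -1334799/3332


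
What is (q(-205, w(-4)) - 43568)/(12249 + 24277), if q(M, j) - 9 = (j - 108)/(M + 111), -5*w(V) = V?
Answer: -10236097/8583610 ≈ -1.1925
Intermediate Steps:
w(V) = -V/5
q(M, j) = 9 + (-108 + j)/(111 + M) (q(M, j) = 9 + (j - 108)/(M + 111) = 9 + (-108 + j)/(111 + M))
(q(-205, w(-4)) - 43568)/(12249 + 24277) = ((891 - ⅕*(-4) + 9*(-205))/(111 - 205) - 43568)/(12249 + 24277) = ((891 + ⅘ - 1845)/(-94) - 43568)/36526 = (-1/94*(-4766/5) - 43568)*(1/36526) = (2383/235 - 43568)*(1/36526) = -10236097/235*1/36526 = -10236097/8583610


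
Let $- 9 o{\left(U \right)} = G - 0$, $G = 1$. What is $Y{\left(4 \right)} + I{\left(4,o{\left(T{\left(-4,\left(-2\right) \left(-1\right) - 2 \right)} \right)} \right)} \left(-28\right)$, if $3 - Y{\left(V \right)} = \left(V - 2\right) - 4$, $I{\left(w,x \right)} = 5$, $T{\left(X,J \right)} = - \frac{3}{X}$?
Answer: $-135$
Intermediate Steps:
$o{\left(U \right)} = - \frac{1}{9}$ ($o{\left(U \right)} = - \frac{1 - 0}{9} = - \frac{1 + 0}{9} = \left(- \frac{1}{9}\right) 1 = - \frac{1}{9}$)
$Y{\left(V \right)} = 9 - V$ ($Y{\left(V \right)} = 3 - \left(\left(V - 2\right) - 4\right) = 3 - \left(\left(-2 + V\right) - 4\right) = 3 - \left(-6 + V\right) = 9 - V$)
$Y{\left(4 \right)} + I{\left(4,o{\left(T{\left(-4,\left(-2\right) \left(-1\right) - 2 \right)} \right)} \right)} \left(-28\right) = \left(9 - 4\right) + 5 \left(-28\right) = \left(9 - 4\right) - 140 = 5 - 140 = -135$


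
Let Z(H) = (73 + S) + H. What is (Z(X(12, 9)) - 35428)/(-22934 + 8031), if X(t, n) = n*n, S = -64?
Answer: 35338/14903 ≈ 2.3712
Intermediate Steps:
X(t, n) = n**2
Z(H) = 9 + H (Z(H) = (73 - 64) + H = 9 + H)
(Z(X(12, 9)) - 35428)/(-22934 + 8031) = ((9 + 9**2) - 35428)/(-22934 + 8031) = ((9 + 81) - 35428)/(-14903) = (90 - 35428)*(-1/14903) = -35338*(-1/14903) = 35338/14903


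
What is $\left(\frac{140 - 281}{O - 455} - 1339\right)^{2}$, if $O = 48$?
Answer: $\frac{296841908224}{165649} \approx 1.792 \cdot 10^{6}$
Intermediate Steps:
$\left(\frac{140 - 281}{O - 455} - 1339\right)^{2} = \left(\frac{140 - 281}{48 - 455} - 1339\right)^{2} = \left(- \frac{141}{-407} - 1339\right)^{2} = \left(\left(-141\right) \left(- \frac{1}{407}\right) - 1339\right)^{2} = \left(\frac{141}{407} - 1339\right)^{2} = \left(- \frac{544832}{407}\right)^{2} = \frac{296841908224}{165649}$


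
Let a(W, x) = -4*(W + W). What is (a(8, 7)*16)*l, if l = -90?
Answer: 92160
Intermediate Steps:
a(W, x) = -8*W
(a(8, 7)*16)*l = (-8*8*16)*(-90) = -64*16*(-90) = -1024*(-90) = 92160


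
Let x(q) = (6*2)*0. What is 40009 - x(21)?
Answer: 40009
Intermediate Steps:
x(q) = 0 (x(q) = 12*0 = 0)
40009 - x(21) = 40009 - 1*0 = 40009 + 0 = 40009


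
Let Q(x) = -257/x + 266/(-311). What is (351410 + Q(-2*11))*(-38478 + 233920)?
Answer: 234962453368695/3421 ≈ 6.8682e+10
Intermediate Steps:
Q(x) = -266/311 - 257/x (Q(x) = -257/x + 266*(-1/311) = -257/x - 266/311 = -266/311 - 257/x)
(351410 + Q(-2*11))*(-38478 + 233920) = (351410 + (-266/311 - 257/((-2*11))))*(-38478 + 233920) = (351410 + (-266/311 - 257/(-22)))*195442 = (351410 + (-266/311 - 257*(-1/22)))*195442 = (351410 + (-266/311 + 257/22))*195442 = (351410 + 74075/6842)*195442 = (2404421295/6842)*195442 = 234962453368695/3421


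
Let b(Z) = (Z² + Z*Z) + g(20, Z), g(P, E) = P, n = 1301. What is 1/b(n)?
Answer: 1/3385222 ≈ 2.9540e-7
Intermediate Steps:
b(Z) = 20 + 2*Z² (b(Z) = (Z² + Z*Z) + 20 = (Z² + Z²) + 20 = 2*Z² + 20 = 20 + 2*Z²)
1/b(n) = 1/(20 + 2*1301²) = 1/(20 + 2*1692601) = 1/(20 + 3385202) = 1/3385222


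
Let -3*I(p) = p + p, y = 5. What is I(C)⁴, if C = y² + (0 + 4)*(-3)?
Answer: 456976/81 ≈ 5641.7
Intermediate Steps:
C = 13 (C = 5² + (0 + 4)*(-3) = 25 + 4*(-3) = 25 - 12 = 13)
I(p) = -2*p/3 (I(p) = -(p + p)/3 = -2*p/3)
I(C)⁴ = (-⅔*13)⁴ = (-26/3)⁴ = 456976/81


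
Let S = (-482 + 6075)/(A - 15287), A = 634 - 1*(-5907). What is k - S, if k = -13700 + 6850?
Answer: -59904507/8746 ≈ -6849.4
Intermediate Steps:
A = 6541 (A = 634 + 5907 = 6541)
k = -6850
S = -5593/8746 (S = (-482 + 6075)/(6541 - 15287) = 5593/(-8746) = 5593*(-1/8746) = -5593/8746 ≈ -0.63949)
k - S = -6850 - 1*(-5593/8746) = -6850 + 5593/8746 = -59904507/8746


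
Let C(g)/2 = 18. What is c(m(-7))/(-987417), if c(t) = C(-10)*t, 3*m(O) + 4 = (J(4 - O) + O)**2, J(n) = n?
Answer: -16/109713 ≈ -0.00014584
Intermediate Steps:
C(g) = 36 (C(g) = 2*18 = 36)
m(O) = 4 (m(O) = -4/3 + ((4 - O) + O)**2/3 = -4/3 + (1/3)*4**2 = -4/3 + (1/3)*16 = -4/3 + 16/3 = 4)
c(t) = 36*t
c(m(-7))/(-987417) = (36*4)/(-987417) = 144*(-1/987417) = -16/109713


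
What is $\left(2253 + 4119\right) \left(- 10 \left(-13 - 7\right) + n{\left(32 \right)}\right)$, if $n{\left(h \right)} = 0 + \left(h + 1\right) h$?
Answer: $8003232$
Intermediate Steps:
$n{\left(h \right)} = h \left(1 + h\right)$ ($n{\left(h \right)} = 0 + \left(1 + h\right) h = 0 + h \left(1 + h\right) = h \left(1 + h\right)$)
$\left(2253 + 4119\right) \left(- 10 \left(-13 - 7\right) + n{\left(32 \right)}\right) = \left(2253 + 4119\right) \left(- 10 \left(-13 - 7\right) + 32 \left(1 + 32\right)\right) = 6372 \left(\left(-10\right) \left(-20\right) + 32 \cdot 33\right) = 6372 \left(200 + 1056\right) = 6372 \cdot 1256 = 8003232$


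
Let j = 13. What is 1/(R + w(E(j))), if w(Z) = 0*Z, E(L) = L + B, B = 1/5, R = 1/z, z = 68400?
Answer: 68400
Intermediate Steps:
R = 1/68400 ≈ 1.4620e-5
B = ⅕ ≈ 0.20000
E(L) = ⅕ + L (E(L) = L + ⅕ = ⅕ + L)
w(Z) = 0
1/(R + w(E(j))) = 1/(1/68400 + 0) = 1/(1/68400) = 68400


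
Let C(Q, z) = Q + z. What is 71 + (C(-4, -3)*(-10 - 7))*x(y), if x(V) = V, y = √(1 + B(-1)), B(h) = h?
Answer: 71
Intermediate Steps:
y = 0 (y = √(1 - 1) = √0 = 0)
71 + (C(-4, -3)*(-10 - 7))*x(y) = 71 + ((-4 - 3)*(-10 - 7))*0 = 71 - 7*(-17)*0 = 71 + 119*0 = 71 + 0 = 71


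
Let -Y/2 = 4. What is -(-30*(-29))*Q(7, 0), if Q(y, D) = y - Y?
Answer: -13050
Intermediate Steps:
Y = -8 (Y = -2*4 = -8)
Q(y, D) = 8 + y (Q(y, D) = y - 1*(-8) = y + 8 = 8 + y)
-(-30*(-29))*Q(7, 0) = -(-30*(-29))*(8 + 7) = -870*15 = -1*13050 = -13050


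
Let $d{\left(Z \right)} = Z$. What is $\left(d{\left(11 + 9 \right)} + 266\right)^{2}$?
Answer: $81796$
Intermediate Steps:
$\left(d{\left(11 + 9 \right)} + 266\right)^{2} = \left(\left(11 + 9\right) + 266\right)^{2} = \left(20 + 266\right)^{2} = 286^{2} = 81796$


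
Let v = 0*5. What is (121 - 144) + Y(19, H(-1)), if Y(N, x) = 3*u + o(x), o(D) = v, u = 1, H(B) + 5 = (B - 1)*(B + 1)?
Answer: -20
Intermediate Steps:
H(B) = -5 + (1 + B)*(-1 + B) (H(B) = -5 + (B - 1)*(B + 1) = -5 + (-1 + B)*(1 + B) = -5 + (1 + B)*(-1 + B))
v = 0
o(D) = 0
Y(N, x) = 3 (Y(N, x) = 3*1 + 0 = 3 + 0 = 3)
(121 - 144) + Y(19, H(-1)) = (121 - 144) + 3 = -23 + 3 = -20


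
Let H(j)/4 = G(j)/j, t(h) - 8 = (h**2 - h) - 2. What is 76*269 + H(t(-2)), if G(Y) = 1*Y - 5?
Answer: 61339/3 ≈ 20446.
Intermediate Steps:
t(h) = 6 + h**2 - h (t(h) = 8 + ((h**2 - h) - 2) = 8 + (-2 + h**2 - h) = 6 + h**2 - h)
G(Y) = -5 + Y (G(Y) = Y - 5 = -5 + Y)
H(j) = 4*(-5 + j)/j (H(j) = 4*((-5 + j)/j) = 4*(-5 + j)/j)
76*269 + H(t(-2)) = 76*269 + (4 - 20/(6 + (-2)**2 - 1*(-2))) = 20444 + (4 - 20/(6 + 4 + 2)) = 20444 + (4 - 20/12) = 20444 + (4 - 20*1/12) = 20444 + (4 - 5/3) = 20444 + 7/3 = 61339/3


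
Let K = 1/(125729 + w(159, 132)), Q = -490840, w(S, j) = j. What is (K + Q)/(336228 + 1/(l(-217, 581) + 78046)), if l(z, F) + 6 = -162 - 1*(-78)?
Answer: -4815935617659484/3298941408488309 ≈ -1.4598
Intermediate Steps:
l(z, F) = -90 (l(z, F) = -6 + (-162 - 1*(-78)) = -6 + (-162 + 78) = -6 - 84 = -90)
K = 1/125861 (K = 1/(125729 + 132) = 1/125861 ≈ 7.9453e-6)
(K + Q)/(336228 + 1/(l(-217, 581) + 78046)) = (1/125861 - 490840)/(336228 + 1/(-90 + 78046)) = -61777613239/(125861*(336228 + 1/77956)) = -61777613239/(125861*26210989969/77956) = -61777613239/125861*77956/26210989969 = -4815935617659484/3298941408488309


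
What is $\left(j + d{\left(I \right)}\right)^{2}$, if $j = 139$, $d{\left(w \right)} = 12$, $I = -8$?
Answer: $22801$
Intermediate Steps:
$\left(j + d{\left(I \right)}\right)^{2} = \left(139 + 12\right)^{2} = 151^{2} = 22801$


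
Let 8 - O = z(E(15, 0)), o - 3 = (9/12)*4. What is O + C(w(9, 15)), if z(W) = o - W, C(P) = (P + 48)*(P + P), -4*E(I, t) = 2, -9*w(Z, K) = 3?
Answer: -545/18 ≈ -30.278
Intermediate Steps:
w(Z, K) = -⅓ (w(Z, K) = -⅑*3 = -⅓)
E(I, t) = -½ (E(I, t) = -¼*2 = -½)
C(P) = 2*P*(48 + P) (C(P) = (48 + P)*(2*P) = 2*P*(48 + P))
o = 6 (o = 3 + (9/12)*4 = 3 + (9*(1/12))*4 = 3 + (¾)*4 = 3 + 3 = 6)
z(W) = 6 - W
O = 3/2 (O = 8 - (6 - 1*(-½)) = 8 - (6 + ½) = 8 - 1*13/2 = 8 - 13/2 = 3/2 ≈ 1.5000)
O + C(w(9, 15)) = 3/2 + 2*(-⅓)*(48 - ⅓) = 3/2 + 2*(-⅓)*(143/3) = 3/2 - 286/9 = -545/18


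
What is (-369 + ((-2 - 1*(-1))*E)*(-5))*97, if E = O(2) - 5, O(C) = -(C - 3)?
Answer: -37733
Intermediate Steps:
O(C) = 3 - C (O(C) = -(-3 + C) = 3 - C)
E = -4 (E = (3 - 1*2) - 5 = (3 - 2) - 5 = 1 - 5 = -4)
(-369 + ((-2 - 1*(-1))*E)*(-5))*97 = (-369 + ((-2 - 1*(-1))*(-4))*(-5))*97 = (-369 + ((-2 + 1)*(-4))*(-5))*97 = (-369 - 1*(-4)*(-5))*97 = (-369 + 4*(-5))*97 = (-369 - 20)*97 = -389*97 = -37733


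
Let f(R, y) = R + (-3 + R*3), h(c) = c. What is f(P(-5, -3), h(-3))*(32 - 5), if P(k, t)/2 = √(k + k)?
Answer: -81 + 216*I*√10 ≈ -81.0 + 683.05*I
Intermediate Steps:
P(k, t) = 2*√2*√k (P(k, t) = 2*√(k + k) = 2*√(2*k) = 2*(√2*√k) = 2*√2*√k)
f(R, y) = -3 + 4*R (f(R, y) = R + (-3 + 3*R) = -3 + 4*R)
f(P(-5, -3), h(-3))*(32 - 5) = (-3 + 4*(2*√2*√(-5)))*(32 - 5) = (-3 + 4*(2*√2*(I*√5)))*27 = (-3 + 4*(2*I*√10))*27 = (-3 + 8*I*√10)*27 = -81 + 216*I*√10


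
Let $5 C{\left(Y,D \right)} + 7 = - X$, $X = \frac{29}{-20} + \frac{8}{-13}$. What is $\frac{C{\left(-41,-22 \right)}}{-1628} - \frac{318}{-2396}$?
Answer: $\frac{169022317}{1267723600} \approx 0.13333$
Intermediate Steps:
$X = - \frac{537}{260}$ ($X = 29 \left(- \frac{1}{20}\right) + 8 \left(- \frac{1}{13}\right) = - \frac{29}{20} - \frac{8}{13} = - \frac{537}{260} \approx -2.0654$)
$C{\left(Y,D \right)} = - \frac{1283}{1300}$ ($C{\left(Y,D \right)} = - \frac{7}{5} + \frac{\left(-1\right) \left(- \frac{537}{260}\right)}{5} = - \frac{7}{5} + \frac{1}{5} \cdot \frac{537}{260} = - \frac{7}{5} + \frac{537}{1300} = - \frac{1283}{1300}$)
$\frac{C{\left(-41,-22 \right)}}{-1628} - \frac{318}{-2396} = - \frac{1283}{1300 \left(-1628\right)} - \frac{318}{-2396} = \left(- \frac{1283}{1300}\right) \left(- \frac{1}{1628}\right) - - \frac{159}{1198} = \frac{1283}{2116400} + \frac{159}{1198} = \frac{169022317}{1267723600}$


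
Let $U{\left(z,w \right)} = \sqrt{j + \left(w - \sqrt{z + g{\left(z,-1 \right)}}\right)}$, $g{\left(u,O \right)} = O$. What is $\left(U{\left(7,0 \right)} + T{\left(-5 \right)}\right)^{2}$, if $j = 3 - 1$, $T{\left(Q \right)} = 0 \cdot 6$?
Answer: $2 - \sqrt{6} \approx -0.44949$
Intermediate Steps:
$T{\left(Q \right)} = 0$
$j = 2$
$U{\left(z,w \right)} = \sqrt{2 + w - \sqrt{-1 + z}}$ ($U{\left(z,w \right)} = \sqrt{2 + \left(w - \sqrt{z - 1}\right)} = \sqrt{2 + \left(w - \sqrt{-1 + z}\right)} = \sqrt{2 + w - \sqrt{-1 + z}}$)
$\left(U{\left(7,0 \right)} + T{\left(-5 \right)}\right)^{2} = \left(\sqrt{2 + 0 - \sqrt{-1 + 7}} + 0\right)^{2} = \left(\sqrt{2 + 0 - \sqrt{6}} + 0\right)^{2} = \left(\sqrt{2 - \sqrt{6}} + 0\right)^{2} = \left(\sqrt{2 - \sqrt{6}}\right)^{2} = 2 - \sqrt{6}$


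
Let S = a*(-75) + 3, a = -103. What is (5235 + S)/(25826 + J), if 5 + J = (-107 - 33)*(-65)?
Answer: 12963/34921 ≈ 0.37121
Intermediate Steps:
S = 7728 (S = -103*(-75) + 3 = 7725 + 3 = 7728)
J = 9095 (J = -5 + (-107 - 33)*(-65) = -5 - 140*(-65) = -5 + 9100 = 9095)
(5235 + S)/(25826 + J) = (5235 + 7728)/(25826 + 9095) = 12963/34921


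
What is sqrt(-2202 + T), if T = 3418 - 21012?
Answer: 14*I*sqrt(101) ≈ 140.7*I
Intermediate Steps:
T = -17594
sqrt(-2202 + T) = sqrt(-2202 - 17594) = sqrt(-19796) = 14*I*sqrt(101)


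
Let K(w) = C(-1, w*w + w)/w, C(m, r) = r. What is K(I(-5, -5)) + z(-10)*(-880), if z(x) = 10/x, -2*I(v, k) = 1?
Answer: 1761/2 ≈ 880.50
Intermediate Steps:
I(v, k) = -1/2 (I(v, k) = -1/2*1 = -1/2)
K(w) = (w + w**2)/w (K(w) = (w*w + w)/w = (w**2 + w)/w = (w + w**2)/w)
K(I(-5, -5)) + z(-10)*(-880) = (1 - 1/2) + (10/(-10))*(-880) = 1/2 + (10*(-1/10))*(-880) = 1/2 - 1*(-880) = 1/2 + 880 = 1761/2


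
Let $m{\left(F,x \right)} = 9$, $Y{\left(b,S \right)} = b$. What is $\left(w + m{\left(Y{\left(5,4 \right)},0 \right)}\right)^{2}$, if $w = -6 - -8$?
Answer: $121$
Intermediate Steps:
$w = 2$ ($w = -6 + 8 = 2$)
$\left(w + m{\left(Y{\left(5,4 \right)},0 \right)}\right)^{2} = \left(2 + 9\right)^{2} = 11^{2} = 121$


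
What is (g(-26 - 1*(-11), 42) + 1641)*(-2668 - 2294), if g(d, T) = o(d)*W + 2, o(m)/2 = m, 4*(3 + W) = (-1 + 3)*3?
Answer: -8375856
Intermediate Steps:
W = -3/2 (W = -3 + ((-1 + 3)*3)/4 = -3 + (2*3)/4 = -3 + (¼)*6 = -3 + 3/2 = -3/2 ≈ -1.5000)
o(m) = 2*m
g(d, T) = 2 - 3*d (g(d, T) = (2*d)*(-3/2) + 2 = -3*d + 2 = 2 - 3*d)
(g(-26 - 1*(-11), 42) + 1641)*(-2668 - 2294) = ((2 - 3*(-26 - 1*(-11))) + 1641)*(-2668 - 2294) = ((2 - 3*(-26 + 11)) + 1641)*(-4962) = ((2 - 3*(-15)) + 1641)*(-4962) = ((2 + 45) + 1641)*(-4962) = (47 + 1641)*(-4962) = 1688*(-4962) = -8375856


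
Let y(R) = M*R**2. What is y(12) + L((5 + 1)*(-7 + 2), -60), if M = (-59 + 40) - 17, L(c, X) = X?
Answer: -5244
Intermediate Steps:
M = -36 (M = -19 - 17 = -36)
y(R) = -36*R**2
y(12) + L((5 + 1)*(-7 + 2), -60) = -36*12**2 - 60 = -36*144 - 60 = -5184 - 60 = -5244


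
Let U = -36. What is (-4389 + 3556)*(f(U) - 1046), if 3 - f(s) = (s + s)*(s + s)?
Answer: 5187091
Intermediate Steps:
f(s) = 3 - 4*s² (f(s) = 3 - (s + s)*(s + s) = 3 - 2*s*2*s = 3 - 4*s²)
(-4389 + 3556)*(f(U) - 1046) = (-4389 + 3556)*((3 - 4*(-36)²) - 1046) = -833*((3 - 4*1296) - 1046) = -833*((3 - 5184) - 1046) = -833*(-5181 - 1046) = -833*(-6227) = 5187091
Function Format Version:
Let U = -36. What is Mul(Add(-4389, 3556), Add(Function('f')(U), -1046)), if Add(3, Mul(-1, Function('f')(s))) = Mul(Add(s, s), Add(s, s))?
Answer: 5187091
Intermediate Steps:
Function('f')(s) = Add(3, Mul(-4, Pow(s, 2))) (Function('f')(s) = Add(3, Mul(-1, Mul(Add(s, s), Add(s, s)))) = Add(3, Mul(-1, Mul(Mul(2, s), Mul(2, s)))) = Add(3, Mul(-1, Mul(4, Pow(s, 2)))) = Add(3, Mul(-4, Pow(s, 2))))
Mul(Add(-4389, 3556), Add(Function('f')(U), -1046)) = Mul(Add(-4389, 3556), Add(Add(3, Mul(-4, Pow(-36, 2))), -1046)) = Mul(-833, Add(Add(3, Mul(-4, 1296)), -1046)) = Mul(-833, Add(Add(3, -5184), -1046)) = Mul(-833, Add(-5181, -1046)) = Mul(-833, -6227) = 5187091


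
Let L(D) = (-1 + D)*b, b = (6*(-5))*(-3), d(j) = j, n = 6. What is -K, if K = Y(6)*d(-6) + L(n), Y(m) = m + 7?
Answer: -372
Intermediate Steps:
Y(m) = 7 + m
b = 90 (b = -30*(-3) = 90)
L(D) = -90 + 90*D (L(D) = (-1 + D)*90 = -90 + 90*D)
K = 372 (K = (7 + 6)*(-6) + (-90 + 90*6) = 13*(-6) + (-90 + 540) = -78 + 450 = 372)
-K = -1*372 = -372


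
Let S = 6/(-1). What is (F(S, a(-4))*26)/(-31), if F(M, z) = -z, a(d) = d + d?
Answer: -208/31 ≈ -6.7097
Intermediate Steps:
S = -6 (S = 6*(-1) = -6)
a(d) = 2*d
(F(S, a(-4))*26)/(-31) = (-2*(-4)*26)/(-31) = (-1*(-8)*26)*(-1/31) = (8*26)*(-1/31) = 208*(-1/31) = -208/31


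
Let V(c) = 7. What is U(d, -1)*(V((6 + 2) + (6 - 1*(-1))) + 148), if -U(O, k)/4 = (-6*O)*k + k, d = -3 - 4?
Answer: 26660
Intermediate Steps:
d = -7
U(O, k) = -4*k + 24*O*k (U(O, k) = -4*((-6*O)*k + k) = -4*(-6*O*k + k) = -4*(k - 6*O*k) = -4*k + 24*O*k)
U(d, -1)*(V((6 + 2) + (6 - 1*(-1))) + 148) = (4*(-1)*(-1 + 6*(-7)))*(7 + 148) = (4*(-1)*(-1 - 42))*155 = (4*(-1)*(-43))*155 = 172*155 = 26660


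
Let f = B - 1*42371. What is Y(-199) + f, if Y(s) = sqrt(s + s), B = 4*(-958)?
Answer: -46203 + I*sqrt(398) ≈ -46203.0 + 19.95*I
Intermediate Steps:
B = -3832
f = -46203 (f = -3832 - 1*42371 = -3832 - 42371 = -46203)
Y(s) = sqrt(2)*sqrt(s) (Y(s) = sqrt(2*s) = sqrt(2)*sqrt(s))
Y(-199) + f = sqrt(2)*sqrt(-199) - 46203 = sqrt(2)*(I*sqrt(199)) - 46203 = I*sqrt(398) - 46203 = -46203 + I*sqrt(398)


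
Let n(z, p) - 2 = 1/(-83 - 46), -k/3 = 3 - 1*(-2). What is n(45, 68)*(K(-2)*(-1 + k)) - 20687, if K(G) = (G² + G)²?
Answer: -2685071/129 ≈ -20815.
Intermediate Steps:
k = -15 (k = -3*(3 - 1*(-2)) = -3*(3 + 2) = -3*5 = -15)
K(G) = (G + G²)²
n(z, p) = 257/129 (n(z, p) = 2 + 1/(-83 - 46) = 2 + 1/(-129) = 2 - 1/129 = 257/129)
n(45, 68)*(K(-2)*(-1 + k)) - 20687 = 257*(((-2)²*(1 - 2)²)*(-1 - 15))/129 - 20687 = 257*((4*(-1)²)*(-16))/129 - 20687 = 257*((4*1)*(-16))/129 - 20687 = 257*(4*(-16))/129 - 20687 = (257/129)*(-64) - 20687 = -16448/129 - 20687 = -2685071/129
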